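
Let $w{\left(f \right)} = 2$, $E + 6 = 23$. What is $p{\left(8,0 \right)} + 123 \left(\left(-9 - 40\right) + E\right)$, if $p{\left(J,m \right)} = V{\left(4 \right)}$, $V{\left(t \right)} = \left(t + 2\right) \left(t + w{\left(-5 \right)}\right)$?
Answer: $-3900$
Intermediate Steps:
$E = 17$ ($E = -6 + 23 = 17$)
$V{\left(t \right)} = \left(2 + t\right)^{2}$ ($V{\left(t \right)} = \left(t + 2\right) \left(t + 2\right) = \left(2 + t\right) \left(2 + t\right) = \left(2 + t\right)^{2}$)
$p{\left(J,m \right)} = 36$ ($p{\left(J,m \right)} = 4 + 4^{2} + 4 \cdot 4 = 4 + 16 + 16 = 36$)
$p{\left(8,0 \right)} + 123 \left(\left(-9 - 40\right) + E\right) = 36 + 123 \left(\left(-9 - 40\right) + 17\right) = 36 + 123 \left(-49 + 17\right) = 36 + 123 \left(-32\right) = 36 - 3936 = -3900$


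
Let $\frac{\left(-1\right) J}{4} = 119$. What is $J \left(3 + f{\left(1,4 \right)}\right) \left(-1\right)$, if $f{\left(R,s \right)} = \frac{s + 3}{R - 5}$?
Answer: $595$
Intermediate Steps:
$J = -476$ ($J = \left(-4\right) 119 = -476$)
$f{\left(R,s \right)} = \frac{3 + s}{-5 + R}$
$J \left(3 + f{\left(1,4 \right)}\right) \left(-1\right) = - 476 \left(3 + \frac{3 + 4}{-5 + 1}\right) \left(-1\right) = - 476 \left(3 + \frac{1}{-4} \cdot 7\right) \left(-1\right) = - 476 \left(3 - \frac{7}{4}\right) \left(-1\right) = - 476 \cdot \frac{5}{4} \left(-1\right) = \left(-476\right) \left(- \frac{5}{4}\right) = 595$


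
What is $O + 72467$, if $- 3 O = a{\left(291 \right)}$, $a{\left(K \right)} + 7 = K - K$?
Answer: $\frac{217408}{3} \approx 72469.0$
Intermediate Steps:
$a{\left(K \right)} = -7$ ($a{\left(K \right)} = -7 + \left(K - K\right) = -7 + 0 = -7$)
$O = \frac{7}{3}$ ($O = \left(- \frac{1}{3}\right) \left(-7\right) = \frac{7}{3} \approx 2.3333$)
$O + 72467 = \frac{7}{3} + 72467 = \frac{217408}{3}$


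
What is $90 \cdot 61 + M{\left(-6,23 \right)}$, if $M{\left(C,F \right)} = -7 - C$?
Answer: $5489$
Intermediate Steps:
$90 \cdot 61 + M{\left(-6,23 \right)} = 90 \cdot 61 - 1 = 5490 + \left(-7 + 6\right) = 5490 - 1 = 5489$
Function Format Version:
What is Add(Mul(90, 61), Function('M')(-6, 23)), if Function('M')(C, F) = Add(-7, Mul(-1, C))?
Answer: 5489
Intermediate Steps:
Add(Mul(90, 61), Function('M')(-6, 23)) = Add(Mul(90, 61), Add(-7, Mul(-1, -6))) = Add(5490, Add(-7, 6)) = Add(5490, -1) = 5489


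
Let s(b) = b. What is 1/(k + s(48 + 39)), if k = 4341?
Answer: 1/4428 ≈ 0.00022584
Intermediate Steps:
1/(k + s(48 + 39)) = 1/(4341 + (48 + 39)) = 1/(4341 + 87) = 1/4428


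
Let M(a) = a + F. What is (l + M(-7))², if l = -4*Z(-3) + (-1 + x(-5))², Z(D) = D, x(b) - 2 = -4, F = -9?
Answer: 25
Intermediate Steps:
x(b) = -2 (x(b) = 2 - 4 = -2)
M(a) = -9 + a (M(a) = a - 9 = -9 + a)
l = 21 (l = -4*(-3) + (-1 - 2)² = 12 + (-3)² = 12 + 9 = 21)
(l + M(-7))² = (21 + (-9 - 7))² = (21 - 16)² = 5² = 25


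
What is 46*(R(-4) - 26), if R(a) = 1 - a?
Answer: -966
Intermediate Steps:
46*(R(-4) - 26) = 46*((1 - 1*(-4)) - 26) = 46*((1 + 4) - 26) = 46*(5 - 26) = 46*(-21) = -966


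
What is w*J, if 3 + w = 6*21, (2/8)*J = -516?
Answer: -253872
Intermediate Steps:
J = -2064 (J = 4*(-516) = -2064)
w = 123 (w = -3 + 6*21 = -3 + 126 = 123)
w*J = 123*(-2064) = -253872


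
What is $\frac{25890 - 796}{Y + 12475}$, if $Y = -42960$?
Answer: $- \frac{25094}{30485} \approx -0.82316$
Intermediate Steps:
$\frac{25890 - 796}{Y + 12475} = \frac{25890 - 796}{-42960 + 12475} = \frac{25094}{-30485} = 25094 \left(- \frac{1}{30485}\right) = - \frac{25094}{30485}$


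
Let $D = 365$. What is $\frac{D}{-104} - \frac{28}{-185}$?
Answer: $- \frac{64613}{19240} \approx -3.3583$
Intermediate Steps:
$\frac{D}{-104} - \frac{28}{-185} = \frac{365}{-104} - \frac{28}{-185} = 365 \left(- \frac{1}{104}\right) - - \frac{28}{185} = - \frac{365}{104} + \frac{28}{185} = - \frac{64613}{19240}$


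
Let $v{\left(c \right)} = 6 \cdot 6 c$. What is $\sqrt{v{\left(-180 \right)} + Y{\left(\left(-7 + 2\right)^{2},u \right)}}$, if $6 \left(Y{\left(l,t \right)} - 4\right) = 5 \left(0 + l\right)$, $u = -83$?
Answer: $\frac{i \sqrt{232386}}{6} \approx 80.344 i$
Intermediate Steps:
$v{\left(c \right)} = 36 c$
$Y{\left(l,t \right)} = 4 + \frac{5 l}{6}$ ($Y{\left(l,t \right)} = 4 + \frac{5 \left(0 + l\right)}{6} = 4 + \frac{5 l}{6}$)
$\sqrt{v{\left(-180 \right)} + Y{\left(\left(-7 + 2\right)^{2},u \right)}} = \sqrt{36 \left(-180\right) + \left(4 + \frac{5 \left(-7 + 2\right)^{2}}{6}\right)} = \sqrt{-6480 + \left(4 + \frac{5 \left(-5\right)^{2}}{6}\right)} = \sqrt{-6480 + \left(4 + \frac{5}{6} \cdot 25\right)} = \sqrt{-6480 + \left(4 + \frac{125}{6}\right)} = \sqrt{-6480 + \frac{149}{6}} = \sqrt{- \frac{38731}{6}} = \frac{i \sqrt{232386}}{6}$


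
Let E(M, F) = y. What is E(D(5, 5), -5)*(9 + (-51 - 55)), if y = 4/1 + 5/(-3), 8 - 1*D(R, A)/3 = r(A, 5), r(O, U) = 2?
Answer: -679/3 ≈ -226.33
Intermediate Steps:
D(R, A) = 18 (D(R, A) = 24 - 3*2 = 24 - 6 = 18)
y = 7/3 (y = 4*1 + 5*(-⅓) = 4 - 5/3 = 7/3 ≈ 2.3333)
E(M, F) = 7/3
E(D(5, 5), -5)*(9 + (-51 - 55)) = 7*(9 + (-51 - 55))/3 = 7*(9 - 106)/3 = (7/3)*(-97) = -679/3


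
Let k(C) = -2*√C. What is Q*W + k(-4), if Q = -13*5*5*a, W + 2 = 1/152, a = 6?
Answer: 295425/76 - 4*I ≈ 3887.2 - 4.0*I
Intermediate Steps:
W = -303/152 (W = -2 + 1/152 = -303/152 ≈ -1.9934)
Q = -1950 (Q = -13*5*5*6 = -325*6 = -13*150 = -1950)
Q*W + k(-4) = -1950*(-303/152) - 4*I = 295425/76 - 4*I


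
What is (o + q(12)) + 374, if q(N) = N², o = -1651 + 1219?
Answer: 86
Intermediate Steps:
o = -432
(o + q(12)) + 374 = (-432 + 12²) + 374 = (-432 + 144) + 374 = -288 + 374 = 86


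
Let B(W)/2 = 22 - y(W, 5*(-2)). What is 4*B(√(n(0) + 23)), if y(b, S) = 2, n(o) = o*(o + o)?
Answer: 160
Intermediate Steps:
n(o) = 2*o² (n(o) = o*(2*o) = 2*o²)
B(W) = 40 (B(W) = 2*(22 - 1*2) = 2*(22 - 2) = 2*20 = 40)
4*B(√(n(0) + 23)) = 4*40 = 160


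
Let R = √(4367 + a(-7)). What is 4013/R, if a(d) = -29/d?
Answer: 4013*√214186/30598 ≈ 60.698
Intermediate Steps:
R = √214186/7 (R = √(4367 - 29/(-7)) = √(4367 - 29*(-⅐)) = √(4367 + 29/7) = √(30598/7) = √214186/7 ≈ 66.115)
4013/R = 4013/((√214186/7)) = 4013*(√214186/30598) = 4013*√214186/30598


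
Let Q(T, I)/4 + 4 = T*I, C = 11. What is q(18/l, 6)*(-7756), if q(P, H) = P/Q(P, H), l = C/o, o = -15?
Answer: -261765/832 ≈ -314.62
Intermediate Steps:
l = -11/15 (l = 11/(-15) = 11*(-1/15) = -11/15 ≈ -0.73333)
Q(T, I) = -16 + 4*I*T (Q(T, I) = -16 + 4*(T*I) = -16 + 4*(I*T) = -16 + 4*I*T)
q(P, H) = P/(-16 + 4*H*P)
q(18/l, 6)*(-7756) = ((18/(-11/15))/(4*(-4 + 6*(18/(-11/15)))))*(-7756) = ((18*(-15/11))/(4*(-4 + 6*(18*(-15/11)))))*(-7756) = ((¼)*(-270/11)/(-4 + 6*(-270/11)))*(-7756) = ((¼)*(-270/11)/(-4 - 1620/11))*(-7756) = ((¼)*(-270/11)/(-1664/11))*(-7756) = ((¼)*(-270/11)*(-11/1664))*(-7756) = (135/3328)*(-7756) = -261765/832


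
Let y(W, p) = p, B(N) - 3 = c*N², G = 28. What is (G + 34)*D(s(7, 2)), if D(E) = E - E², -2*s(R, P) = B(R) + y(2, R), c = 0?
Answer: -1860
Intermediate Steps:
B(N) = 3 (B(N) = 3 + 0*N² = 3 + 0 = 3)
s(R, P) = -3/2 - R/2 (s(R, P) = -(3 + R)/2 = -3/2 - R/2)
(G + 34)*D(s(7, 2)) = (28 + 34)*((-3/2 - ½*7)*(1 - (-3/2 - ½*7))) = 62*((-3/2 - 7/2)*(1 - (-3/2 - 7/2))) = 62*(-5*(1 - 1*(-5))) = 62*(-5*(1 + 5)) = 62*(-5*6) = 62*(-30) = -1860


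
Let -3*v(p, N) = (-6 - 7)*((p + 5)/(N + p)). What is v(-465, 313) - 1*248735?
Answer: -28354295/114 ≈ -2.4872e+5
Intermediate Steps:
v(p, N) = 13*(5 + p)/(3*(N + p)) (v(p, N) = -(-6 - 7)*(p + 5)/(N + p)/3 = -(-13)*(5 + p)/(N + p)/3 = -(-13)*(5 + p)/(3*(N + p)) = 13*(5 + p)/(3*(N + p)))
v(-465, 313) - 1*248735 = 13*(5 - 465)/(3*(313 - 465)) - 1*248735 = (13/3)*(-460)/(-152) - 248735 = (13/3)*(-1/152)*(-460) - 248735 = 1495/114 - 248735 = -28354295/114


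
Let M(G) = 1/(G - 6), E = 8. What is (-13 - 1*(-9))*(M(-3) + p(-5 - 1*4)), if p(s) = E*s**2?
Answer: -23324/9 ≈ -2591.6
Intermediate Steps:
p(s) = 8*s**2
M(G) = 1/(-6 + G)
(-13 - 1*(-9))*(M(-3) + p(-5 - 1*4)) = (-13 - 1*(-9))*(1/(-6 - 3) + 8*(-5 - 1*4)**2) = (-13 + 9)*(1/(-9) + 8*(-5 - 4)**2) = -4*(-1/9 + 8*(-9)**2) = -4*(-1/9 + 8*81) = -4*(-1/9 + 648) = -4*5831/9 = -23324/9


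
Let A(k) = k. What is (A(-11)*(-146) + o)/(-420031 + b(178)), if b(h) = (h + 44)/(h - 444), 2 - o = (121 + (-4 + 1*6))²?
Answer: 1798293/55864234 ≈ 0.032190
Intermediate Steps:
o = -15127 (o = 2 - (121 + (-4 + 1*6))² = 2 - (121 + (-4 + 6))² = 2 - (121 + 2)² = 2 - 1*123² = 2 - 1*15129 = 2 - 15129 = -15127)
b(h) = (44 + h)/(-444 + h)
(A(-11)*(-146) + o)/(-420031 + b(178)) = (-11*(-146) - 15127)/(-420031 + (44 + 178)/(-444 + 178)) = (1606 - 15127)/(-420031 + 222/(-266)) = -13521/(-420031 - 1/266*222) = -13521/(-420031 - 111/133) = -13521/(-55864234/133) = -13521*(-133/55864234) = 1798293/55864234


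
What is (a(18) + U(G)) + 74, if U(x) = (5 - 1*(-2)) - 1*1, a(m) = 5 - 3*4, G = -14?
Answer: 73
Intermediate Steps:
a(m) = -7 (a(m) = 5 - 12 = -7)
U(x) = 6 (U(x) = (5 + 2) - 1 = 7 - 1 = 6)
(a(18) + U(G)) + 74 = (-7 + 6) + 74 = -1 + 74 = 73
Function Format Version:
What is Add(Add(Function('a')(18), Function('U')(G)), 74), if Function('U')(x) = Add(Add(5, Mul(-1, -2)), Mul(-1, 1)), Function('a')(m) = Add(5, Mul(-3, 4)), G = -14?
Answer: 73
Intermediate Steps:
Function('a')(m) = -7 (Function('a')(m) = Add(5, -12) = -7)
Function('U')(x) = 6 (Function('U')(x) = Add(Add(5, 2), -1) = Add(7, -1) = 6)
Add(Add(Function('a')(18), Function('U')(G)), 74) = Add(Add(-7, 6), 74) = Add(-1, 74) = 73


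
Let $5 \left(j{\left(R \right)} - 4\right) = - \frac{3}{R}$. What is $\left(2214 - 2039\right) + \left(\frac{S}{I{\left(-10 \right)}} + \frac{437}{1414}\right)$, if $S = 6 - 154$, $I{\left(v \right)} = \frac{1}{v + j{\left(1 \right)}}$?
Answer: $\frac{8145411}{7070} \approx 1152.1$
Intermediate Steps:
$j{\left(R \right)} = 4 - \frac{3}{5 R}$ ($j{\left(R \right)} = 4 + \frac{\left(-3\right) \frac{1}{R}}{5} = 4 - \frac{3}{5 R}$)
$I{\left(v \right)} = \frac{1}{\frac{17}{5} + v}$ ($I{\left(v \right)} = \frac{1}{v + \left(4 - \frac{3}{5 \cdot 1}\right)} = \frac{1}{v + \left(4 - \frac{3}{5}\right)} = \frac{1}{v + \frac{17}{5}} = \frac{1}{\frac{17}{5} + v}$)
$S = -148$ ($S = 6 - 154 = -148$)
$\left(2214 - 2039\right) + \left(\frac{S}{I{\left(-10 \right)}} + \frac{437}{1414}\right) = \left(2214 - 2039\right) + \left(- \frac{148}{5 \frac{1}{17 + 5 \left(-10\right)}} + \frac{437}{1414}\right) = 175 - \left(- \frac{437}{1414} + \frac{148}{5 \frac{1}{17 - 50}}\right) = 175 - \left(- \frac{437}{1414} + \frac{148}{5 \frac{1}{-33}}\right) = 175 - \left(- \frac{437}{1414} + \frac{148}{5 \left(- \frac{1}{33}\right)}\right) = 175 - \left(- \frac{437}{1414} + \frac{148}{- \frac{5}{33}}\right) = 175 + \left(\left(-148\right) \left(- \frac{33}{5}\right) + \frac{437}{1414}\right) = 175 + \left(\frac{4884}{5} + \frac{437}{1414}\right) = 175 + \frac{6908161}{7070} = \frac{8145411}{7070}$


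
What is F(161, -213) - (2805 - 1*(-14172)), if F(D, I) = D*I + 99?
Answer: -51171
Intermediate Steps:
F(D, I) = 99 + D*I
F(161, -213) - (2805 - 1*(-14172)) = (99 + 161*(-213)) - (2805 - 1*(-14172)) = (99 - 34293) - (2805 + 14172) = -34194 - 1*16977 = -34194 - 16977 = -51171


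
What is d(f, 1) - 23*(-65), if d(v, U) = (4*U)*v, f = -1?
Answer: 1491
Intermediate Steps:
d(v, U) = 4*U*v
d(f, 1) - 23*(-65) = 4*1*(-1) - 23*(-65) = -4 + 1495 = 1491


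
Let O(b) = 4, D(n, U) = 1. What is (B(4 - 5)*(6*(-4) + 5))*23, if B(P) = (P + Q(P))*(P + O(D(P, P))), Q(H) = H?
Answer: 2622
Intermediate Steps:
B(P) = 2*P*(4 + P) (B(P) = (P + P)*(P + 4) = (2*P)*(4 + P) = 2*P*(4 + P))
(B(4 - 5)*(6*(-4) + 5))*23 = ((2*(4 - 5)*(4 + (4 - 5)))*(6*(-4) + 5))*23 = ((2*(-1)*(4 - 1))*(-24 + 5))*23 = ((2*(-1)*3)*(-19))*23 = -6*(-19)*23 = 114*23 = 2622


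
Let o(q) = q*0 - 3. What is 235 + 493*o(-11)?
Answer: -1244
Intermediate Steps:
o(q) = -3 (o(q) = 0 - 3 = -3)
235 + 493*o(-11) = 235 + 493*(-3) = 235 - 1479 = -1244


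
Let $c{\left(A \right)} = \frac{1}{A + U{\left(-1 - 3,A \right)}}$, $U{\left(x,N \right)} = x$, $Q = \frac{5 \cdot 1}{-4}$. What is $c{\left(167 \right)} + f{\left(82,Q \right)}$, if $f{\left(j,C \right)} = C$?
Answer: $- \frac{811}{652} \approx -1.2439$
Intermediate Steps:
$Q = - \frac{5}{4}$ ($Q = 5 \left(- \frac{1}{4}\right) = - \frac{5}{4} \approx -1.25$)
$c{\left(A \right)} = \frac{1}{-4 + A}$ ($c{\left(A \right)} = \frac{1}{A - 4} = \frac{1}{-4 + A}$)
$c{\left(167 \right)} + f{\left(82,Q \right)} = \frac{1}{-4 + 167} - \frac{5}{4} = \frac{1}{163} - \frac{5}{4} = - \frac{811}{652}$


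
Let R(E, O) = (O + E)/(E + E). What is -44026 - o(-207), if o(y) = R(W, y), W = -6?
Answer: -176175/4 ≈ -44044.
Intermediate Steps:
R(E, O) = (E + O)/(2*E) (R(E, O) = (E + O)/((2*E)) = (E + O)*(1/(2*E)) = (E + O)/(2*E))
o(y) = 1/2 - y/12 (o(y) = (1/2)*(-6 + y)/(-6) = (1/2)*(-1/6)*(-6 + y) = 1/2 - y/12)
-44026 - o(-207) = -44026 - (1/2 - 1/12*(-207)) = -44026 - (1/2 + 69/4) = -44026 - 1*71/4 = -44026 - 71/4 = -176175/4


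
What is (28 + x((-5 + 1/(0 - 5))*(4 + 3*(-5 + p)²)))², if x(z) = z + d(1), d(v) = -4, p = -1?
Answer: 7795264/25 ≈ 3.1181e+5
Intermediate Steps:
x(z) = -4 + z (x(z) = z - 4 = -4 + z)
(28 + x((-5 + 1/(0 - 5))*(4 + 3*(-5 + p)²)))² = (28 + (-4 + (-5 + 1/(0 - 5))*(4 + 3*(-5 - 1)²)))² = (28 + (-4 + (-5 + 1/(-5))*(4 + 3*(-6)²)))² = (28 + (-4 + (-5 - ⅕)*(4 + 3*36)))² = (28 + (-4 - 26*(4 + 108)/5))² = (28 + (-4 - 26/5*112))² = (28 + (-4 - 2912/5))² = (28 - 2932/5)² = (-2792/5)² = 7795264/25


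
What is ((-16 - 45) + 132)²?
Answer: 5041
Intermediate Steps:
((-16 - 45) + 132)² = (-61 + 132)² = 71² = 5041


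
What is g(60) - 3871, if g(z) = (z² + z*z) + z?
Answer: 3389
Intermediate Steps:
g(z) = z + 2*z² (g(z) = (z² + z²) + z = 2*z² + z = z + 2*z²)
g(60) - 3871 = 60*(1 + 2*60) - 3871 = 60*(1 + 120) - 3871 = 60*121 - 3871 = 7260 - 3871 = 3389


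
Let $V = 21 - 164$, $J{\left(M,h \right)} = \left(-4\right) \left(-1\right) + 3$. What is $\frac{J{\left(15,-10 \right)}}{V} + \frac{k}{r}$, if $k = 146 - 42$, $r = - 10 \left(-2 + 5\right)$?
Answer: $- \frac{7541}{2145} \approx -3.5156$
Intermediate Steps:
$J{\left(M,h \right)} = 7$ ($J{\left(M,h \right)} = 4 + 3 = 7$)
$r = -30$ ($r = \left(-10\right) 3 = -30$)
$k = 104$ ($k = 146 - 42 = 104$)
$V = -143$ ($V = 21 - 164 = -143$)
$\frac{J{\left(15,-10 \right)}}{V} + \frac{k}{r} = \frac{7}{-143} + \frac{104}{-30} = 7 \left(- \frac{1}{143}\right) + 104 \left(- \frac{1}{30}\right) = - \frac{7}{143} - \frac{52}{15} = - \frac{7541}{2145}$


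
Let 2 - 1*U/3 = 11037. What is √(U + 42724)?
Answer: √9619 ≈ 98.077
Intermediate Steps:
U = -33105 (U = 6 - 3*11037 = 6 - 33111 = -33105)
√(U + 42724) = √(-33105 + 42724) = √9619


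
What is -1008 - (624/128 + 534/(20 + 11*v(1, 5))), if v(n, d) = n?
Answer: -255465/248 ≈ -1030.1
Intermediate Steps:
-1008 - (624/128 + 534/(20 + 11*v(1, 5))) = -1008 - (624/128 + 534/(20 + 11*1)) = -1008 - (624*(1/128) + 534/(20 + 11)) = -1008 - (39/8 + 534/31) = -1008 - 1*5481/248 = -1008 - 5481/248 = -255465/248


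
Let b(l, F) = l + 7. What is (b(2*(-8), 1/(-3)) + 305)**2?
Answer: 87616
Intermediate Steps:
b(l, F) = 7 + l
(b(2*(-8), 1/(-3)) + 305)**2 = ((7 + 2*(-8)) + 305)**2 = ((7 - 16) + 305)**2 = (-9 + 305)**2 = 296**2 = 87616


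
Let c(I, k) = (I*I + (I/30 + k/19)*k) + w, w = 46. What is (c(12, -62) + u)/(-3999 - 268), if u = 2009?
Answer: -225769/405365 ≈ -0.55695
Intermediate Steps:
c(I, k) = 46 + I² + k*(k/19 + I/30) (c(I, k) = (I*I + (I/30 + k/19)*k) + 46 = (I² + (I*(1/30) + k*(1/19))*k) + 46 = (I² + (I/30 + k/19)*k) + 46 = (I² + (k/19 + I/30)*k) + 46 = (I² + k*(k/19 + I/30)) + 46 = 46 + I² + k*(k/19 + I/30))
(c(12, -62) + u)/(-3999 - 268) = ((46 + 12² + (1/19)*(-62)² + (1/30)*12*(-62)) + 2009)/(-3999 - 268) = ((46 + 144 + (1/19)*3844 - 124/5) + 2009)/(-4267) = ((46 + 144 + 3844/19 - 124/5) + 2009)*(-1/4267) = (34914/95 + 2009)*(-1/4267) = (225769/95)*(-1/4267) = -225769/405365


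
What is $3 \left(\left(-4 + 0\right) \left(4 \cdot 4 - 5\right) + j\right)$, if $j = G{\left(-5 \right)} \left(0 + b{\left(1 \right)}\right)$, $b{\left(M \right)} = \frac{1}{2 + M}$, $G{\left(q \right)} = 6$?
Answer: $-126$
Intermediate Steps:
$j = 2$ ($j = 6 \left(0 + \frac{1}{2 + 1}\right) = 6 \left(0 + \frac{1}{3}\right) = 6 \cdot \frac{1}{3} = 2$)
$3 \left(\left(-4 + 0\right) \left(4 \cdot 4 - 5\right) + j\right) = 3 \left(\left(-4 + 0\right) \left(4 \cdot 4 - 5\right) + 2\right) = 3 \left(- 4 \left(16 - 5\right) + 2\right) = 3 \left(\left(-4\right) 11 + 2\right) = 3 \left(-44 + 2\right) = 3 \left(-42\right) = -126$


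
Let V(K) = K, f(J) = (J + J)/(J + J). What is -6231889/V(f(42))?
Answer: -6231889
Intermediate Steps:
f(J) = 1 (f(J) = (2*J)/((2*J)) = (2*J)*(1/(2*J)) = 1)
-6231889/V(f(42)) = -6231889/1 = -6231889*1 = -6231889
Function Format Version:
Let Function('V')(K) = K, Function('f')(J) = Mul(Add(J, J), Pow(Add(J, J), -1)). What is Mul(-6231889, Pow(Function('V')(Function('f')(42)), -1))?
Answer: -6231889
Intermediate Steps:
Function('f')(J) = 1 (Function('f')(J) = Mul(Mul(2, J), Pow(Mul(2, J), -1)) = Mul(Mul(2, J), Mul(Rational(1, 2), Pow(J, -1))) = 1)
Mul(-6231889, Pow(Function('V')(Function('f')(42)), -1)) = Mul(-6231889, Pow(1, -1)) = Mul(-6231889, 1) = -6231889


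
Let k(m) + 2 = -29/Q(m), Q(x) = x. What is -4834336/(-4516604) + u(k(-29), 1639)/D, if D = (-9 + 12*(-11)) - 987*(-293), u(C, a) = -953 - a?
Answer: 57735740968/54396849425 ≈ 1.0614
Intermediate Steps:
k(m) = -2 - 29/m
D = 289050 (D = (-9 - 132) + 289191 = -141 + 289191 = 289050)
-4834336/(-4516604) + u(k(-29), 1639)/D = -4834336/(-4516604) + (-953 - 1*1639)/289050 = -4834336*(-1/4516604) + (-953 - 1639)*(1/289050) = 1208584/1129151 - 2592*1/289050 = 1208584/1129151 - 432/48175 = 57735740968/54396849425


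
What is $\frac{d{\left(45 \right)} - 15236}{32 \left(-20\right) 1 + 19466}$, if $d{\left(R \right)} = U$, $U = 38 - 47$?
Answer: $- \frac{15245}{18826} \approx -0.80978$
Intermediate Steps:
$U = -9$ ($U = 38 - 47 = -9$)
$d{\left(R \right)} = -9$
$\frac{d{\left(45 \right)} - 15236}{32 \left(-20\right) 1 + 19466} = \frac{-9 - 15236}{32 \left(-20\right) 1 + 19466} = - \frac{15245}{\left(-640\right) 1 + 19466} = - \frac{15245}{-640 + 19466} = - \frac{15245}{18826}$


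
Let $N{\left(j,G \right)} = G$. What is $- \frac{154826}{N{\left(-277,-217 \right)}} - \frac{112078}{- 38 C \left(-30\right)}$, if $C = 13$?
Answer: $\frac{162157171}{229710} \approx 705.92$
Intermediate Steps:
$- \frac{154826}{N{\left(-277,-217 \right)}} - \frac{112078}{- 38 C \left(-30\right)} = - \frac{154826}{-217} - \frac{112078}{\left(-38\right) 13 \left(-30\right)} = \left(-154826\right) \left(- \frac{1}{217}\right) - \frac{112078}{\left(-494\right) \left(-30\right)} = \frac{22118}{31} - \frac{112078}{14820} = \frac{22118}{31} - \frac{56039}{7410} = \frac{162157171}{229710}$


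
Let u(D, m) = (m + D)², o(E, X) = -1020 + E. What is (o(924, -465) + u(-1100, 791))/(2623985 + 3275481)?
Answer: 95385/5899466 ≈ 0.016168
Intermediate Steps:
u(D, m) = (D + m)²
(o(924, -465) + u(-1100, 791))/(2623985 + 3275481) = ((-1020 + 924) + (-1100 + 791)²)/(2623985 + 3275481) = (-96 + (-309)²)/5899466 = (-96 + 95481)*(1/5899466) = 95385*(1/5899466) = 95385/5899466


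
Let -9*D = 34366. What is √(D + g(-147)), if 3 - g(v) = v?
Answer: 2*I*√8254/3 ≈ 60.568*I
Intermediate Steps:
D = -34366/9 (D = -⅑*34366 = -34366/9 ≈ -3818.4)
g(v) = 3 - v
√(D + g(-147)) = √(-34366/9 + (3 - 1*(-147))) = √(-34366/9 + (3 + 147)) = √(-34366/9 + 150) = √(-33016/9) = 2*I*√8254/3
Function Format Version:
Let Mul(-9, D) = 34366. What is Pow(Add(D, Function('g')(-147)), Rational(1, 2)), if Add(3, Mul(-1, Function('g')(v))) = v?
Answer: Mul(Rational(2, 3), I, Pow(8254, Rational(1, 2))) ≈ Mul(60.568, I)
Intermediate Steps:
D = Rational(-34366, 9) (D = Mul(Rational(-1, 9), 34366) = Rational(-34366, 9) ≈ -3818.4)
Function('g')(v) = Add(3, Mul(-1, v))
Pow(Add(D, Function('g')(-147)), Rational(1, 2)) = Pow(Add(Rational(-34366, 9), Add(3, Mul(-1, -147))), Rational(1, 2)) = Pow(Add(Rational(-34366, 9), Add(3, 147)), Rational(1, 2)) = Pow(Add(Rational(-34366, 9), 150), Rational(1, 2)) = Pow(Rational(-33016, 9), Rational(1, 2)) = Mul(Rational(2, 3), I, Pow(8254, Rational(1, 2)))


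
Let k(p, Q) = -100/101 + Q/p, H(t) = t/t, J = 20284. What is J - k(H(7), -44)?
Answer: 2053228/101 ≈ 20329.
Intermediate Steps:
H(t) = 1
k(p, Q) = -100/101 + Q/p (k(p, Q) = -100*1/101 + Q/p = -100/101 + Q/p)
J - k(H(7), -44) = 20284 - (-100/101 - 44/1) = 20284 - (-100/101 - 44*1) = 20284 - (-100/101 - 44) = 20284 - 1*(-4544/101) = 20284 + 4544/101 = 2053228/101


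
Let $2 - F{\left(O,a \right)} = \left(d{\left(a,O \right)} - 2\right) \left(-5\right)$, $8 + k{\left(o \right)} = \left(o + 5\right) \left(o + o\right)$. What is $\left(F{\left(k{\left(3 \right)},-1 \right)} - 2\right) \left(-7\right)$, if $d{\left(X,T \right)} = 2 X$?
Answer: $140$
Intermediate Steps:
$k{\left(o \right)} = -8 + 2 o \left(5 + o\right)$ ($k{\left(o \right)} = -8 + \left(o + 5\right) \left(o + o\right) = -8 + \left(5 + o\right) 2 o = -8 + 2 o \left(5 + o\right)$)
$F{\left(O,a \right)} = -8 + 10 a$ ($F{\left(O,a \right)} = 2 - \left(2 a - 2\right) \left(-5\right) = 2 - \left(-2 + 2 a\right) \left(-5\right) = 2 - \left(10 - 10 a\right) = 2 + \left(-10 + 10 a\right) = -8 + 10 a$)
$\left(F{\left(k{\left(3 \right)},-1 \right)} - 2\right) \left(-7\right) = \left(\left(-8 + 10 \left(-1\right)\right) - 2\right) \left(-7\right) = \left(\left(-8 - 10\right) - 2\right) \left(-7\right) = \left(-18 - 2\right) \left(-7\right) = \left(-20\right) \left(-7\right) = 140$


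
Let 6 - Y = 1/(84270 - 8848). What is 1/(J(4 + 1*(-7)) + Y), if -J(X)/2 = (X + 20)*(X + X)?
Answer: 75422/15838619 ≈ 0.0047619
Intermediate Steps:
J(X) = -4*X*(20 + X) (J(X) = -2*(X + 20)*(X + X) = -2*(20 + X)*2*X = -4*X*(20 + X))
Y = 452531/75422 (Y = 6 - 1/(84270 - 8848) = 6 - 1/75422 = 452531/75422 ≈ 6.0000)
1/(J(4 + 1*(-7)) + Y) = 1/(-4*(4 + 1*(-7))*(20 + (4 + 1*(-7))) + 452531/75422) = 1/(-4*(4 - 7)*(20 + (4 - 7)) + 452531/75422) = 1/(-4*(-3)*(20 - 3) + 452531/75422) = 1/(-4*(-3)*17 + 452531/75422) = 1/(204 + 452531/75422) = 1/(15838619/75422) = 75422/15838619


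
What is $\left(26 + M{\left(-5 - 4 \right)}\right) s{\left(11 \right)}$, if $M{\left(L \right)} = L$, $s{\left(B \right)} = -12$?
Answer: $-204$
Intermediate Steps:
$\left(26 + M{\left(-5 - 4 \right)}\right) s{\left(11 \right)} = \left(26 - 9\right) \left(-12\right) = 17 \left(-12\right) = -204$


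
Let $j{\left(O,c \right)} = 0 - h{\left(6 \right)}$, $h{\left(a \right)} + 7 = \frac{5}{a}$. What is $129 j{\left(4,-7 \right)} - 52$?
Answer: $\frac{1487}{2} \approx 743.5$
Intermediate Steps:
$h{\left(a \right)} = -7 + \frac{5}{a}$
$j{\left(O,c \right)} = \frac{37}{6}$ ($j{\left(O,c \right)} = 0 - \left(-7 + \frac{5}{6}\right) = 0 - - \frac{37}{6} = 0 + \frac{37}{6} = \frac{37}{6}$)
$129 j{\left(4,-7 \right)} - 52 = 129 \cdot \frac{37}{6} - 52 = \frac{1591}{2} - 52 = \frac{1487}{2}$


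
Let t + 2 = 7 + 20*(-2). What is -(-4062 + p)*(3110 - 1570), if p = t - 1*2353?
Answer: 9933000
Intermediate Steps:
t = -35 (t = -2 + (7 + 20*(-2)) = -2 + (7 - 40) = -2 - 33 = -35)
p = -2388 (p = -35 - 1*2353 = -35 - 2353 = -2388)
-(-4062 + p)*(3110 - 1570) = -(-4062 - 2388)*(3110 - 1570) = -(-6450)*1540 = -1*(-9933000) = 9933000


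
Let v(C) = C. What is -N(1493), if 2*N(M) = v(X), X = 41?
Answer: -41/2 ≈ -20.500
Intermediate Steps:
N(M) = 41/2 (N(M) = (½)*41 = 41/2)
-N(1493) = -1*41/2 = -41/2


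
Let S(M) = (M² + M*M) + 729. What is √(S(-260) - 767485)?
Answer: 2*I*√157889 ≈ 794.71*I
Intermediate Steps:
S(M) = 729 + 2*M² (S(M) = (M² + M²) + 729 = 2*M² + 729 = 729 + 2*M²)
√(S(-260) - 767485) = √((729 + 2*(-260)²) - 767485) = √((729 + 2*67600) - 767485) = √((729 + 135200) - 767485) = √(135929 - 767485) = √(-631556) = 2*I*√157889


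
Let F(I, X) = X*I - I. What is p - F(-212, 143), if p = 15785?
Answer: 45889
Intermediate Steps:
F(I, X) = -I + I*X (F(I, X) = I*X - I = -I + I*X)
p - F(-212, 143) = 15785 - (-212)*(-1 + 143) = 15785 - (-212)*142 = 15785 - 1*(-30104) = 15785 + 30104 = 45889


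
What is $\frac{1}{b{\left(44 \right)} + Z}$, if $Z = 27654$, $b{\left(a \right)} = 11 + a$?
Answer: $\frac{1}{27709} \approx 3.6089 \cdot 10^{-5}$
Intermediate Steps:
$\frac{1}{b{\left(44 \right)} + Z} = \frac{1}{\left(11 + 44\right) + 27654} = \frac{1}{55 + 27654} = \frac{1}{27709}$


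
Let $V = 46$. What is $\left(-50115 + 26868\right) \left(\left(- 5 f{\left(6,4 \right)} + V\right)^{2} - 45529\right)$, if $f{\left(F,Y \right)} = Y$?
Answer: $1042697691$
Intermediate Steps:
$\left(-50115 + 26868\right) \left(\left(- 5 f{\left(6,4 \right)} + V\right)^{2} - 45529\right) = \left(-50115 + 26868\right) \left(\left(\left(-5\right) 4 + 46\right)^{2} - 45529\right) = - 23247 \left(\left(-20 + 46\right)^{2} - 45529\right) = - 23247 \left(26^{2} - 45529\right) = - 23247 \left(676 - 45529\right) = \left(-23247\right) \left(-44853\right) = 1042697691$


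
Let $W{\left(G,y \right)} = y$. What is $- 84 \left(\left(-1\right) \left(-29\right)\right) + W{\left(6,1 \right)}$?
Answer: $-2435$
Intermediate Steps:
$- 84 \left(\left(-1\right) \left(-29\right)\right) + W{\left(6,1 \right)} = - 84 \left(\left(-1\right) \left(-29\right)\right) + 1 = \left(-84\right) 29 + 1 = -2436 + 1 = -2435$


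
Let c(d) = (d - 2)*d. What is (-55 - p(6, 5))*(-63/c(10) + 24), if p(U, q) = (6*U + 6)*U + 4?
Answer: -577527/80 ≈ -7219.1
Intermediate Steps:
p(U, q) = 4 + U*(6 + 6*U) (p(U, q) = (6 + 6*U)*U + 4 = U*(6 + 6*U) + 4 = 4 + U*(6 + 6*U))
c(d) = d*(-2 + d) (c(d) = (-2 + d)*d = d*(-2 + d))
(-55 - p(6, 5))*(-63/c(10) + 24) = (-55 - (4 + 6*6 + 6*6²))*(-63*1/(10*(-2 + 10)) + 24) = (-55 - (4 + 36 + 6*36))*(-63/(10*8) + 24) = (-55 - (4 + 36 + 216))*(-63/80 + 24) = (-55 - 1*256)*(-63*1/80 + 24) = (-55 - 256)*(-63/80 + 24) = -311*1857/80 = -577527/80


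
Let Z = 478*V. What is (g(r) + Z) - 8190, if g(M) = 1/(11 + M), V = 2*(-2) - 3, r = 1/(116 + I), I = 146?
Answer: -33258026/2883 ≈ -11536.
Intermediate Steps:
r = 1/262 (r = 1/(116 + 146) = 1/262 ≈ 0.0038168)
V = -7 (V = -4 - 3 = -7)
Z = -3346 (Z = 478*(-7) = -3346)
(g(r) + Z) - 8190 = (1/(11 + 1/262) - 3346) - 8190 = (1/(2883/262) - 3346) - 8190 = (262/2883 - 3346) - 8190 = -9646256/2883 - 8190 = -33258026/2883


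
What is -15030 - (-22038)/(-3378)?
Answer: -8465563/563 ≈ -15037.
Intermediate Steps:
-15030 - (-22038)/(-3378) = -15030 - (-22038)*(-1)/3378 = -15030 - 1*3673/563 = -15030 - 3673/563 = -8465563/563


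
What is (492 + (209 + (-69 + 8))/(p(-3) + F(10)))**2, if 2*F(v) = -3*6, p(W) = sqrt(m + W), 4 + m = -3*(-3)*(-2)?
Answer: 645531200/2809 - 18803400*I/2809 ≈ 2.2981e+5 - 6694.0*I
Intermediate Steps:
m = -22 (m = -4 - 3*(-3)*(-2) = -4 + 9*(-2) = -4 - 18 = -22)
p(W) = sqrt(-22 + W)
F(v) = -9 (F(v) = (-3*6)/2 = (1/2)*(-18) = -9)
(492 + (209 + (-69 + 8))/(p(-3) + F(10)))**2 = (492 + (209 + (-69 + 8))/(sqrt(-22 - 3) - 9))**2 = (492 + (209 - 61)/(sqrt(-25) - 9))**2 = (492 + 148/(5*I - 9))**2 = (492 + 148/(-9 + 5*I))**2 = (492 + 148*((-9 - 5*I)/106))**2 = (492 + 74*(-9 - 5*I)/53)**2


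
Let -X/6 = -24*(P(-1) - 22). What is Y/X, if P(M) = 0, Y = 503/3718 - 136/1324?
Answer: -40081/3898724544 ≈ -1.0281e-5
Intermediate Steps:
Y = 40081/1230658 (Y = 503*(1/3718) - 136*1/1324 = 503/3718 - 34/331 = 40081/1230658 ≈ 0.032569)
X = -3168 (X = -(-144)*(0 - 22) = -(-144)*(-22) = -6*528 = -3168)
Y/X = (40081/1230658)/(-3168) = (40081/1230658)*(-1/3168) = -40081/3898724544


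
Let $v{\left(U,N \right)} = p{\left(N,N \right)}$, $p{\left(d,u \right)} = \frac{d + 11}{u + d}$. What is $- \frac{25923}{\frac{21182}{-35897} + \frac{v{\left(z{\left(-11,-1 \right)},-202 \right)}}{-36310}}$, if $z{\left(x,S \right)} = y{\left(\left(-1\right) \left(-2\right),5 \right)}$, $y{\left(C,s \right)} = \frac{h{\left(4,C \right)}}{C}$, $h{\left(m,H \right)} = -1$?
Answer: $\frac{13650577623742440}{310730698007} \approx 43931.0$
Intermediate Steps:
$p{\left(d,u \right)} = \frac{11 + d}{d + u}$
$y{\left(C,s \right)} = - \frac{1}{C}$
$z{\left(x,S \right)} = - \frac{1}{2}$ ($z{\left(x,S \right)} = - \frac{1}{\left(-1\right) \left(-2\right)} = - \frac{1}{2}$)
$v{\left(U,N \right)} = \frac{11 + N}{2 N}$ ($v{\left(U,N \right)} = \frac{11 + N}{N + N} = \frac{11 + N}{2 N}$)
$- \frac{25923}{\frac{21182}{-35897} + \frac{v{\left(z{\left(-11,-1 \right)},-202 \right)}}{-36310}} = - \frac{25923}{\frac{21182}{-35897} + \frac{\frac{1}{2} \frac{1}{-202} \left(11 - 202\right)}{-36310}} = - \frac{25923}{21182 \left(- \frac{1}{35897}\right) + \frac{1}{2} \left(- \frac{1}{202}\right) \left(-191\right) \left(- \frac{1}{36310}\right)} = - \frac{25923}{- \frac{21182}{35897} + \frac{191}{404} \left(- \frac{1}{36310}\right)} = - \frac{25923}{- \frac{21182}{35897} - \frac{191}{14669240}} = - \frac{25923}{- \frac{310730698007}{526581708280}} = \left(-25923\right) \left(- \frac{526581708280}{310730698007}\right) = \frac{13650577623742440}{310730698007}$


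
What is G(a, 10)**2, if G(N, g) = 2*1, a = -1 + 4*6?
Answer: 4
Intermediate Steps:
a = 23 (a = -1 + 24 = 23)
G(N, g) = 2
G(a, 10)**2 = 2**2 = 4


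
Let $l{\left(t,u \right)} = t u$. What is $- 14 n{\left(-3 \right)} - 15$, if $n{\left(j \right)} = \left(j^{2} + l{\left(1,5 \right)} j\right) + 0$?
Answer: $69$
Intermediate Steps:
$n{\left(j \right)} = j^{2} + 5 j$ ($n{\left(j \right)} = \left(j^{2} + 1 \cdot 5 j\right) + 0 = \left(j^{2} + 5 j\right) + 0 = j^{2} + 5 j$)
$- 14 n{\left(-3 \right)} - 15 = - 14 \left(- 3 \left(5 - 3\right)\right) - 15 = - 14 \left(\left(-3\right) 2\right) - 15 = \left(-14\right) \left(-6\right) - 15 = 84 - 15 = 69$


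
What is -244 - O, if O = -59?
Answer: -185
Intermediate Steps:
-244 - O = -244 - 1*(-59) = -244 + 59 = -185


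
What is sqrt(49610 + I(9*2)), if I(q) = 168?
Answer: sqrt(49778) ≈ 223.11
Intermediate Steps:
sqrt(49610 + I(9*2)) = sqrt(49610 + 168) = sqrt(49778)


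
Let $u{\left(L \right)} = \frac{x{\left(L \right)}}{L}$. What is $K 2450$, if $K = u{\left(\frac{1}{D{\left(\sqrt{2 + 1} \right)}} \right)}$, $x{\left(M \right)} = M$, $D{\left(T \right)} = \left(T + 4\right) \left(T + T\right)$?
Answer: $2450$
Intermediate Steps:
$D{\left(T \right)} = 2 T \left(4 + T\right)$ ($D{\left(T \right)} = \left(4 + T\right) 2 T = 2 T \left(4 + T\right)$)
$u{\left(L \right)} = 1$ ($u{\left(L \right)} = \frac{L}{L} = 1$)
$K = 1$
$K 2450 = 1 \cdot 2450 = 2450$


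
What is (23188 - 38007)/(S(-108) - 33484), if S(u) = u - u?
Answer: 14819/33484 ≈ 0.44257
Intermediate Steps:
S(u) = 0
(23188 - 38007)/(S(-108) - 33484) = (23188 - 38007)/(0 - 33484) = -14819/(-33484) = -14819*(-1/33484) = 14819/33484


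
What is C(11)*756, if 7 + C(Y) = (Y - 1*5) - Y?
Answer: -9072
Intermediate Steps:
C(Y) = -12 (C(Y) = -7 + ((Y - 1*5) - Y) = -7 + ((Y - 5) - Y) = -7 + ((-5 + Y) - Y) = -7 - 5 = -12)
C(11)*756 = -12*756 = -9072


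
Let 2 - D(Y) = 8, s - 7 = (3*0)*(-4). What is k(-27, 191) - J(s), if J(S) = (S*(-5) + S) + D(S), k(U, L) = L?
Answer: 225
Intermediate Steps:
s = 7 (s = 7 + (3*0)*(-4) = 7 + 0*(-4) = 7 + 0 = 7)
D(Y) = -6 (D(Y) = 2 - 1*8 = 2 - 8 = -6)
J(S) = -6 - 4*S (J(S) = (S*(-5) + S) - 6 = (-5*S + S) - 6 = -4*S - 6 = -6 - 4*S)
k(-27, 191) - J(s) = 191 - (-6 - 4*7) = 191 - (-6 - 28) = 191 - 1*(-34) = 191 + 34 = 225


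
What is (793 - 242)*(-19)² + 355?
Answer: 199266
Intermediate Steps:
(793 - 242)*(-19)² + 355 = 551*361 + 355 = 198911 + 355 = 199266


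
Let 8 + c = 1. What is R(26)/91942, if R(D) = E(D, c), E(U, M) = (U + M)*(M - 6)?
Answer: -247/91942 ≈ -0.0026865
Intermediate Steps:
c = -7 (c = -8 + 1 = -7)
E(U, M) = (-6 + M)*(M + U) (E(U, M) = (M + U)*(-6 + M) = (-6 + M)*(M + U))
R(D) = 91 - 13*D (R(D) = (-7)² - 6*(-7) - 6*D - 7*D = 49 + 42 - 6*D - 7*D = 91 - 13*D)
R(26)/91942 = (91 - 13*26)/91942 = (91 - 338)*(1/91942) = -247*1/91942 = -247/91942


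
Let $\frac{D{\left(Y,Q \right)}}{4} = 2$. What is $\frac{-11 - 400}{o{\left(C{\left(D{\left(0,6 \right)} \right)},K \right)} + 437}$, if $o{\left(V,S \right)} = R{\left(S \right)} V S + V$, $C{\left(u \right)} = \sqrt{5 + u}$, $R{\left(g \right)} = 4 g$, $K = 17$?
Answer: $\frac{59869}{5737156} - \frac{158509 \sqrt{13}}{5737156} \approx -0.089181$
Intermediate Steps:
$D{\left(Y,Q \right)} = 8$ ($D{\left(Y,Q \right)} = 4 \cdot 2 = 8$)
$o{\left(V,S \right)} = V + 4 V S^{2}$ ($o{\left(V,S \right)} = 4 S V S + V = 4 V S^{2} + V = V + 4 V S^{2}$)
$\frac{-11 - 400}{o{\left(C{\left(D{\left(0,6 \right)} \right)},K \right)} + 437} = \frac{-11 - 400}{\sqrt{5 + 8} \left(1 + 4 \cdot 17^{2}\right) + 437} = - \frac{411}{\sqrt{13} \left(1 + 4 \cdot 289\right) + 437} = - \frac{411}{\sqrt{13} \left(1 + 1156\right) + 437} = - \frac{411}{\sqrt{13} \cdot 1157 + 437} = - \frac{411}{1157 \sqrt{13} + 437} = - \frac{411}{437 + 1157 \sqrt{13}}$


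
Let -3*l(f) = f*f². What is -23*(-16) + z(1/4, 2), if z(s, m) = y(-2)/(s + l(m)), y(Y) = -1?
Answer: 10684/29 ≈ 368.41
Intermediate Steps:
l(f) = -f³/3 (l(f) = -f*f²/3 = -f³/3)
z(s, m) = -1/(s - m³/3)
-23*(-16) + z(1/4, 2) = -23*(-16) + 3/(2³ - 3/4) = 368 + 3/(8 - 3*¼) = 368 + 3/(8 - ¾) = 368 + 3/(29/4) = 368 + 3*(4/29) = 368 + 12/29 = 10684/29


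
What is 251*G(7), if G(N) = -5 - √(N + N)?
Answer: -1255 - 251*√14 ≈ -2194.2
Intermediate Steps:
G(N) = -5 - √2*√N (G(N) = -5 - √(2*N) = -5 - √2*√N)
251*G(7) = 251*(-5 - √2*√7) = 251*(-5 - √14) = -1255 - 251*√14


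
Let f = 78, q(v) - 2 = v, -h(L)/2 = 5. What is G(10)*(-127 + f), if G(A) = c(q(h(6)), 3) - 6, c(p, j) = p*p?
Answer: -2842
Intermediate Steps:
h(L) = -10 (h(L) = -2*5 = -10)
q(v) = 2 + v
c(p, j) = p²
G(A) = 58 (G(A) = (2 - 10)² - 6 = (-8)² - 6 = 64 - 6 = 58)
G(10)*(-127 + f) = 58*(-127 + 78) = 58*(-49) = -2842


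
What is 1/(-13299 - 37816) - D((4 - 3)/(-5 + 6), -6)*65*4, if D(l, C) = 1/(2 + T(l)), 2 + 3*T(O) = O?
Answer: -7973941/51115 ≈ -156.00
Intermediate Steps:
T(O) = -⅔ + O/3
D(l, C) = 1/(4/3 + l/3) (D(l, C) = 1/(2 + (-⅔ + l/3)) = 1/(4/3 + l/3))
1/(-13299 - 37816) - D((4 - 3)/(-5 + 6), -6)*65*4 = 1/(-13299 - 37816) - 3/(4 + (4 - 3)/(-5 + 6))*65*4 = 1/(-51115) - 3/(4 + 1/1)*260 = -1/51115 - 3/(4 + 1*1)*260 = -1/51115 - 3/(4 + 1)*260 = -1/51115 - 3/5*260 = -1/51115 - 3*(⅕)*260 = -1/51115 - 3*260/5 = -1/51115 - 1*156 = -1/51115 - 156 = -7973941/51115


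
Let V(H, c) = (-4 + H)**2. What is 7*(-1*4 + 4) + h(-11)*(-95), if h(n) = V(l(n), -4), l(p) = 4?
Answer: 0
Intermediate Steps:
h(n) = 0 (h(n) = (-4 + 4)**2 = 0**2 = 0)
7*(-1*4 + 4) + h(-11)*(-95) = 7*(-1*4 + 4) + 0*(-95) = 7*(-4 + 4) + 0 = 7*0 + 0 = 0 + 0 = 0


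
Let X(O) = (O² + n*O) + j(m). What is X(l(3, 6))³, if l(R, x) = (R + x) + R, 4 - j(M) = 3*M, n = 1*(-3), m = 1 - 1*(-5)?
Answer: 830584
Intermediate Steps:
m = 6 (m = 1 + 5 = 6)
n = -3
j(M) = 4 - 3*M
l(R, x) = x + 2*R
X(O) = -14 + O² - 3*O (X(O) = (O² - 3*O) + (4 - 3*6) = (O² - 3*O) + (4 - 18) = (O² - 3*O) - 14 = -14 + O² - 3*O)
X(l(3, 6))³ = (-14 + (6 + 2*3)² - 3*(6 + 2*3))³ = (-14 + (6 + 6)² - 3*(6 + 6))³ = (-14 + 12² - 3*12)³ = (-14 + 144 - 36)³ = 94³ = 830584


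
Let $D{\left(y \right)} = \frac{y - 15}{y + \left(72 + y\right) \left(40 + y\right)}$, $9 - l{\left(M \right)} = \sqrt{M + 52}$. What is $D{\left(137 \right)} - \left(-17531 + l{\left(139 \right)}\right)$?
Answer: $\frac{325295991}{18565} + \sqrt{191} \approx 17536.0$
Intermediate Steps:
$l{\left(M \right)} = 9 - \sqrt{52 + M}$ ($l{\left(M \right)} = 9 - \sqrt{M + 52} = 9 - \sqrt{52 + M}$)
$D{\left(y \right)} = \frac{-15 + y}{y + \left(40 + y\right) \left(72 + y\right)}$
$D{\left(137 \right)} - \left(-17531 + l{\left(139 \right)}\right) = \frac{-15 + 137}{2880 + 137^{2} + 113 \cdot 137} + \left(17531 - \left(9 - \sqrt{52 + 139}\right)\right) = \frac{1}{2880 + 18769 + 15481} \cdot 122 + \left(17531 - \left(9 - \sqrt{191}\right)\right) = \frac{1}{37130} \cdot 122 + \left(17531 - \left(9 - \sqrt{191}\right)\right) = \frac{1}{37130} \cdot 122 + \left(17522 + \sqrt{191}\right) = \frac{61}{18565} + \left(17522 + \sqrt{191}\right) = \frac{325295991}{18565} + \sqrt{191}$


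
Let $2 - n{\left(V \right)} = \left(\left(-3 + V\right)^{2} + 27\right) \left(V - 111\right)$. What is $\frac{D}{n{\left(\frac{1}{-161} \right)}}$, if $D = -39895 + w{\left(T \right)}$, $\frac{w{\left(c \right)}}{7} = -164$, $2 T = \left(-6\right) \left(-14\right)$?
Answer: $- \frac{171283972083}{16702992818} \approx -10.255$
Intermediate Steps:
$T = 42$ ($T = \frac{\left(-6\right) \left(-14\right)}{2} = \frac{1}{2} \cdot 84 = 42$)
$w{\left(c \right)} = -1148$ ($w{\left(c \right)} = 7 \left(-164\right) = -1148$)
$D = -41043$ ($D = -39895 - 1148 = -41043$)
$n{\left(V \right)} = 2 - \left(-111 + V\right) \left(27 + \left(-3 + V\right)^{2}\right)$ ($n{\left(V \right)} = 2 - \left(\left(-3 + V\right)^{2} + 27\right) \left(V - 111\right) = 2 - \left(27 + \left(-3 + V\right)^{2}\right) \left(-111 + V\right) = 2 - \left(-111 + V\right) \left(27 + \left(-3 + V\right)^{2}\right)$)
$\frac{D}{n{\left(\frac{1}{-161} \right)}} = - \frac{41043}{3998 - \left(\frac{1}{-161}\right)^{3} - \frac{702}{-161} + 117 \left(\frac{1}{-161}\right)^{2}} = - \frac{41043}{3998 - \left(- \frac{1}{161}\right)^{3} - - \frac{702}{161} + 117 \left(- \frac{1}{161}\right)^{2}} = - \frac{41043}{3998 - - \frac{1}{4173281} + \frac{702}{161} + 117 \cdot \frac{1}{25921}} = - \frac{41043}{3998 + \frac{1}{4173281} + \frac{702}{161} + \frac{117}{25921}} = - \frac{41043}{\frac{16702992818}{4173281}} = \left(-41043\right) \frac{4173281}{16702992818} = - \frac{171283972083}{16702992818}$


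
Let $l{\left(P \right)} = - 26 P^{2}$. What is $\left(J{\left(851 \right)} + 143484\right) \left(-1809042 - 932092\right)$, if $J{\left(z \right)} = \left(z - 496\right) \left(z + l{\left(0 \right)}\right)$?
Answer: $-1221419157926$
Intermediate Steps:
$J{\left(z \right)} = z \left(-496 + z\right)$ ($J{\left(z \right)} = \left(z - 496\right) \left(z - 26 \cdot 0^{2}\right) = \left(-496 + z\right) \left(z - 0\right) = \left(-496 + z\right) \left(z + 0\right) = \left(-496 + z\right) z = z \left(-496 + z\right)$)
$\left(J{\left(851 \right)} + 143484\right) \left(-1809042 - 932092\right) = \left(851 \left(-496 + 851\right) + 143484\right) \left(-1809042 - 932092\right) = \left(851 \cdot 355 + 143484\right) \left(-2741134\right) = \left(302105 + 143484\right) \left(-2741134\right) = 445589 \left(-2741134\right) = -1221419157926$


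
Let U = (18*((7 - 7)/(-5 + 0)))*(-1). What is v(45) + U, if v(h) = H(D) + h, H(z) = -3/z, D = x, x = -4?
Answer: 183/4 ≈ 45.750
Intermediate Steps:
D = -4
U = 0 (U = (18*(0/(-5)))*(-1) = (18*(0*(-⅕)))*(-1) = (18*0)*(-1) = 0*(-1) = 0)
v(h) = ¾ + h (v(h) = -3/(-4) + h = -3*(-¼) + h = ¾ + h)
v(45) + U = (¾ + 45) + 0 = 183/4 + 0 = 183/4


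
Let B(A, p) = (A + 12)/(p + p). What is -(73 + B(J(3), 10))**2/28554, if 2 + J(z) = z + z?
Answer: -45387/237950 ≈ -0.19074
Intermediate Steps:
J(z) = -2 + 2*z (J(z) = -2 + (z + z) = -2 + 2*z)
B(A, p) = (12 + A)/(2*p) (B(A, p) = (12 + A)/((2*p)) = (12 + A)*(1/(2*p)) = (12 + A)/(2*p))
-(73 + B(J(3), 10))**2/28554 = -(73 + (1/2)*(12 + (-2 + 2*3))/10)**2/28554 = -(73 + (1/2)*(1/10)*(12 + (-2 + 6)))**2/28554 = -(73 + (1/2)*(1/10)*(12 + 4))**2/28554 = -(73 + (1/2)*(1/10)*16)**2/28554 = -(73 + 4/5)**2/28554 = -(369/5)**2/28554 = -136161/(25*28554) = -1*45387/237950 = -45387/237950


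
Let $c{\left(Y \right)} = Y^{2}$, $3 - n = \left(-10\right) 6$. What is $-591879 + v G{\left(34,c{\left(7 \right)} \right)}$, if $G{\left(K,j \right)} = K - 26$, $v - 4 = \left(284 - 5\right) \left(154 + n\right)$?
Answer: $-107503$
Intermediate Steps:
$n = 63$ ($n = 3 - \left(-10\right) 6 = 3 - -60 = 3 + 60 = 63$)
$v = 60547$ ($v = 4 + \left(284 - 5\right) \left(154 + 63\right) = 4 + 279 \cdot 217 = 4 + 60543 = 60547$)
$G{\left(K,j \right)} = -26 + K$
$-591879 + v G{\left(34,c{\left(7 \right)} \right)} = -591879 + 60547 \left(-26 + 34\right) = -591879 + 60547 \cdot 8 = -591879 + 484376 = -107503$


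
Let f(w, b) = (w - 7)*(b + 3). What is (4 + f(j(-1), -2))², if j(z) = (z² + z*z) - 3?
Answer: 16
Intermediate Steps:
j(z) = -3 + 2*z² (j(z) = (z² + z²) - 3 = 2*z² - 3 = -3 + 2*z²)
f(w, b) = (-7 + w)*(3 + b)
(4 + f(j(-1), -2))² = (4 + (-21 - 7*(-2) + 3*(-3 + 2*(-1)²) - 2*(-3 + 2*(-1)²)))² = (4 + (-21 + 14 + 3*(-3 + 2*1) - 2*(-3 + 2*1)))² = (4 + (-21 + 14 + 3*(-3 + 2) - 2*(-3 + 2)))² = (4 + (-21 + 14 + 3*(-1) - 2*(-1)))² = (4 + (-21 + 14 - 3 + 2))² = (4 - 8)² = (-4)² = 16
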